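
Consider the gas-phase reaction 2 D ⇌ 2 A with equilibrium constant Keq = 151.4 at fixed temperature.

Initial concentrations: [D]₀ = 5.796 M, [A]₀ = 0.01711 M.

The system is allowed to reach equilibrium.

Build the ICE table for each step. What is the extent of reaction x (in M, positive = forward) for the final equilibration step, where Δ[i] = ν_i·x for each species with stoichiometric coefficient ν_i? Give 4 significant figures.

x = 2.68 M

Q₀ = 8.7145e-06 vs Keq = 151.4 ⇒ Q<K, forward
Step 1:
                   D          A
  Initial      5.796    0.01711
  Change      -5.359      5.359
  Equil       0.4369      5.376
  solve Keq expr → x = 2.68; check Q = 151.4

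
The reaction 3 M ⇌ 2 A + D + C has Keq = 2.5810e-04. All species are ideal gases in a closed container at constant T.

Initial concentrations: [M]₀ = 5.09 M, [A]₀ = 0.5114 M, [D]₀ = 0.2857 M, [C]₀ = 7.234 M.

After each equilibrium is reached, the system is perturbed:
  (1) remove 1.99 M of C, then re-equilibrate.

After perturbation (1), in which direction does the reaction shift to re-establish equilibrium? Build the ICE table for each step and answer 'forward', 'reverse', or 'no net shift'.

Q₀ = 0.004099 vs Keq = 2.5810e-04 ⇒ Q>K, reverse
Step 1:
                    M           A           D           C
  Initial        5.09      0.5114      0.2857       7.234
  Change       0.4477     -0.2985     -0.1492     -0.1492
  Equil         5.538      0.2129      0.1365       7.085
  solve Keq expr → x = -0.1492; check Q = 2.5810e-04
Then remove 1.99 M of C.
Step 2:
                    M           A           D           C
  Initial       5.538      0.2129      0.1365       5.095
  Change     -0.03717     0.02478     0.01239     0.01239
  Equil         5.501      0.2377      0.1489       5.107
  solve Keq expr → x = 0.01239; check Q = 2.5810e-04

Direction: forward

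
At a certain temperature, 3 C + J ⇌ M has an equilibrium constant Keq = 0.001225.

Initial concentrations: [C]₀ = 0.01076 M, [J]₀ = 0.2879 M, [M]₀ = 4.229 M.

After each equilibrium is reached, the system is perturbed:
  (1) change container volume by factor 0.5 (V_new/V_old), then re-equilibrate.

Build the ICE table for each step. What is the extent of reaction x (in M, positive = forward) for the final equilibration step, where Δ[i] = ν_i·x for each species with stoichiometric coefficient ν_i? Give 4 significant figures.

x = 1.789 M

Q₀ = 1.1791e+07 vs Keq = 0.001225 ⇒ Q>K, reverse
Step 1:
                  C         J         M
  I         0.01076    0.2879     4.229
  C           7.751     2.584    -2.584
  E           7.762     2.872     1.645
  solve Keq expr → x = -2.584; check Q = 0.001225
Then change container volume by factor 0.5 (V_new/V_old).
Step 2:
                  C         J         M
  I           15.52     5.743      3.29
  C          -5.366    -1.789     1.789
  E           10.16     3.955     5.079
  solve Keq expr → x = 1.789; check Q = 0.001225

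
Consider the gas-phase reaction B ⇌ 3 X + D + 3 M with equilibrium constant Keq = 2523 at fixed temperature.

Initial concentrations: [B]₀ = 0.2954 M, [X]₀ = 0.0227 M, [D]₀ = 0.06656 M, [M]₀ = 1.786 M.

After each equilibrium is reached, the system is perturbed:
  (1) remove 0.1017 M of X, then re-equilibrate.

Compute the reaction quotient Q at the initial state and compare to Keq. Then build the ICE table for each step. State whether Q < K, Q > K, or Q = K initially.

Q₀ = 1.5015e-05; Q < K (proceeds forward)

Q₀ = 1.5015e-05 vs Keq = 2523 ⇒ Q<K, forward
Step 1:
                   B          X          D          M
  init        0.2954     0.0227    0.06656      1.786
  Δ          -0.2934     0.8802     0.2934     0.8802
  eq        0.001991     0.9029       0.36      2.666
  solve Keq expr → x = 0.2934; check Q = 2523
Then remove 0.1017 M of X.
Step 2:
                   B          X          D          M
  init      0.001991     0.8012       0.36      2.666
  Δ       -5.8551e-04   0.001757 5.8551e-04   0.001757
  eq        0.001405      0.803     0.3606      2.668
  solve Keq expr → x = 5.8551e-04; check Q = 2523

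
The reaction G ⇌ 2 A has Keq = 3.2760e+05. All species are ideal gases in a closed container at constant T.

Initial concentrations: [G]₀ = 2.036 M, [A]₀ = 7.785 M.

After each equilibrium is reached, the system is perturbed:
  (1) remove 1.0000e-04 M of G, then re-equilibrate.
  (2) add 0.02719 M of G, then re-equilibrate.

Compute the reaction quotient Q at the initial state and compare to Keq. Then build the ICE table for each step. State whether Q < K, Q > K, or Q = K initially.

Q₀ = 29.77 vs Keq = 3.2760e+05 ⇒ Q<K, forward
Step 1:
                  G         A
  Initial     2.036     7.785
  Change     -2.036     4.071
  Equil   4.2908e-04     11.86
  solve Keq expr → x = 2.036; check Q = 3.2760e+05
Then remove 1.0000e-04 M of G.
Step 2:
                  G         A
  Initial 3.2908e-04     11.86
  Change  9.9986e-05 -1.9997e-04
  Equil   4.2907e-04     11.86
  solve Keq expr → x = -9.9986e-05; check Q = 3.2760e+05
Then add 0.02719 M of G.
Step 3:
                  G         A
  Initial   0.02762     11.86
  Change   -0.02719   0.05437
  Equil   4.3301e-04     11.91
  solve Keq expr → x = 0.02719; check Q = 3.2760e+05

Q₀ = 29.77; Q < K (proceeds forward)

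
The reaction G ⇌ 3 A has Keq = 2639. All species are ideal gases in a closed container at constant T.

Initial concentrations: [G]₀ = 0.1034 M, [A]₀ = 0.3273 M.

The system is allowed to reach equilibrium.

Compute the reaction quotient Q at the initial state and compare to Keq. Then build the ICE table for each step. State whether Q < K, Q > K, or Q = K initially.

Q₀ = 0.3391; Q < K (proceeds forward)

Q₀ = 0.3391 vs Keq = 2639 ⇒ Q<K, forward
Step 1:
                    G           A
  init         0.1034      0.3273
  Δ           -0.1033      0.3099
  eq       9.8039e-05      0.6372
  solve Keq expr → x = 0.1033; check Q = 2639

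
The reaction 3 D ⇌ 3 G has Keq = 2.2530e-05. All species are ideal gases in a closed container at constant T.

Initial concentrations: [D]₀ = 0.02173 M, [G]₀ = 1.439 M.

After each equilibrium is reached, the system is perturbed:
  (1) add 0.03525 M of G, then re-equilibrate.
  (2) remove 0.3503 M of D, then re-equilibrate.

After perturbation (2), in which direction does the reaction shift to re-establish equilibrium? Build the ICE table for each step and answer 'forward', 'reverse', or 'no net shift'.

Direction: reverse

Q₀ = 2.9040e+05 vs Keq = 2.2530e-05 ⇒ Q>K, reverse
Step 1:
                   D          G
  I          0.02173      1.439
  C            1.399     -1.399
  E            1.421    0.04012
  solve Keq expr → x = -0.4663; check Q = 2.2530e-05
Then add 0.03525 M of G.
Step 2:
                   D          G
  I            1.421    0.07537
  C          0.03428   -0.03428
  E            1.455    0.04109
  solve Keq expr → x = -0.01143; check Q = 2.2530e-05
Then remove 0.3503 M of D.
Step 3:
                   D          G
  I            1.105    0.04109
  C         0.009622  -0.009622
  E            1.114    0.03147
  solve Keq expr → x = -0.003207; check Q = 2.2530e-05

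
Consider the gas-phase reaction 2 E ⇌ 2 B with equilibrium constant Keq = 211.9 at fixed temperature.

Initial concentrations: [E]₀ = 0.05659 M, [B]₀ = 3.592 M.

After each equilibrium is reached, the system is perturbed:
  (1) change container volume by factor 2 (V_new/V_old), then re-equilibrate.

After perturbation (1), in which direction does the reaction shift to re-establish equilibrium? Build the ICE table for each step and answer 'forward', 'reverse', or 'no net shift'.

Direction: no net shift

Q₀ = 4029 vs Keq = 211.9 ⇒ Q>K, reverse
Step 1:
                   E          B
  init       0.05659      3.592
  Δ           0.1779    -0.1779
  eq          0.2345      3.414
  solve Keq expr → x = -0.08897; check Q = 211.9
Then change container volume by factor 2 (V_new/V_old).
Step 2:
                   E          B
  init        0.1173      1.707
  Δ                0          0
  eq          0.1173      1.707
  solve Keq expr → x = 0; check Q = 211.9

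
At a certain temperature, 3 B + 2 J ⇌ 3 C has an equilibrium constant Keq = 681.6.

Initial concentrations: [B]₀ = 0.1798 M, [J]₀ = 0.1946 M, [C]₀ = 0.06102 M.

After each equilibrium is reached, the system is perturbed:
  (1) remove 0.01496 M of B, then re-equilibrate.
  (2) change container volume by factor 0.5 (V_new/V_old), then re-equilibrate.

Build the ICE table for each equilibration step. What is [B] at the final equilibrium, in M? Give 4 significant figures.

Q₀ = 1.032 vs Keq = 681.6 ⇒ Q<K, forward
Step 1:
                  B         J         C
  Initial    0.1798    0.1946   0.06102
  Change    -0.1045  -0.06968    0.1045
  Equil     0.07528    0.1249    0.1655
  solve Keq expr → x = 0.03484; check Q = 681.6
Then remove 0.01496 M of B.
Step 2:
                  B         J         C
  Initial   0.06032    0.1249    0.1655
  Change   0.008806  0.005871 -0.008806
  Equil     0.06912    0.1308    0.1567
  solve Keq expr → x = -0.002935; check Q = 681.6
Then change container volume by factor 0.5 (V_new/V_old).
Step 3:
                  B         J         C
  Initial    0.1382    0.2616    0.3135
  Change   -0.03514  -0.02343   0.03514
  Equil      0.1031    0.2381    0.3486
  solve Keq expr → x = 0.01171; check Q = 681.6

[B]_eq = 0.1031 M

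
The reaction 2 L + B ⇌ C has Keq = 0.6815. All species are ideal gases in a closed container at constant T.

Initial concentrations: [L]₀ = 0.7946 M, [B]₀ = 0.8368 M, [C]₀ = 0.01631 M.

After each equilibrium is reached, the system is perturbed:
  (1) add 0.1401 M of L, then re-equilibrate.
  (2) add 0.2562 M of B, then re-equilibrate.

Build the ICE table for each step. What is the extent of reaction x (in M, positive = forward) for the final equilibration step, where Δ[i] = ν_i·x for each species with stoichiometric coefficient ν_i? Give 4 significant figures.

Q₀ = 0.03087 vs Keq = 0.6815 ⇒ Q<K, forward
Step 1:
                    L           B           C
  Initial      0.7946      0.8368     0.01631
  Change      -0.2523     -0.1261      0.1261
  Equil        0.5423      0.7107      0.1424
  solve Keq expr → x = 0.1261; check Q = 0.6815
Then add 0.1401 M of L.
Step 2:
                    L           B           C
  Initial      0.6824      0.7107      0.1424
  Change     -0.06603    -0.03302     0.03302
  Equil        0.6164      0.6776      0.1755
  solve Keq expr → x = 0.03302; check Q = 0.6815
Then add 0.2562 M of B.
Step 3:
                    L           B           C
  Initial      0.6164      0.9338      0.1755
  Change     -0.04865    -0.02433     0.02433
  Equil        0.5677      0.9095      0.1998
  solve Keq expr → x = 0.02433; check Q = 0.6815

x = 0.02433 M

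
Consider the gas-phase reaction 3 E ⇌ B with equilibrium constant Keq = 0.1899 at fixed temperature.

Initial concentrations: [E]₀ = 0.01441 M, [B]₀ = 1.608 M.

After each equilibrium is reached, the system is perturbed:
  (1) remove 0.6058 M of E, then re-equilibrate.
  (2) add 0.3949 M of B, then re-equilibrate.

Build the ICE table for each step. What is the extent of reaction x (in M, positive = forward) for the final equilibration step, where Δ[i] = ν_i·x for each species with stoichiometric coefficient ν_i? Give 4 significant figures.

x = -0.06334 M

Q₀ = 5.3740e+05 vs Keq = 0.1899 ⇒ Q>K, reverse
Step 1:
                    E           B
  init        0.01441       1.608
  Δ             1.741     -0.5804
  eq            1.756       1.028
  solve Keq expr → x = -0.5804; check Q = 0.1899
Then remove 0.6058 M of E.
Step 2:
                    E           B
  init           1.15       1.028
  Δ            0.5043     -0.1681
  eq            1.654      0.8595
  solve Keq expr → x = -0.1681; check Q = 0.1899
Then add 0.3949 M of B.
Step 3:
                    E           B
  init          1.654       1.254
  Δ              0.19    -0.06334
  eq            1.844       1.191
  solve Keq expr → x = -0.06334; check Q = 0.1899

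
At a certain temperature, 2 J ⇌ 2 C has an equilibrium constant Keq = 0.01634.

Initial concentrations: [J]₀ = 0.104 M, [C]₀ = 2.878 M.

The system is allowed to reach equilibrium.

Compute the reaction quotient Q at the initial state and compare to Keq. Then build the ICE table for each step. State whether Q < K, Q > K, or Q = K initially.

Q₀ = 765.8 vs Keq = 0.01634 ⇒ Q>K, reverse
Step 1:
                    J           C
  I             0.104       2.878
  C              2.54       -2.54
  E             2.644       0.338
  solve Keq expr → x = -1.27; check Q = 0.01634

Q₀ = 765.8; Q > K (proceeds reverse)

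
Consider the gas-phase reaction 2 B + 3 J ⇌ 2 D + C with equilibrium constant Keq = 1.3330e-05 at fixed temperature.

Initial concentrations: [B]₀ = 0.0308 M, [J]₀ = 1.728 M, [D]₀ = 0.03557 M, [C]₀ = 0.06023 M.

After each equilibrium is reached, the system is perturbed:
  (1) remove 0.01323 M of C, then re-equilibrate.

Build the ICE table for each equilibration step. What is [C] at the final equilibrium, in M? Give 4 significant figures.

[C]_eq = 0.03077 M

Q₀ = 0.01557 vs Keq = 1.3330e-05 ⇒ Q>K, reverse
Step 1:
                  B         J         D         C
  Initial    0.0308     1.728   0.03557   0.06023
  Change    0.03293    0.0494  -0.03293  -0.01647
  Equil     0.06373     1.777  0.002636   0.04376
  solve Keq expr → x = -0.01647; check Q = 1.3330e-05
Then remove 0.01323 M of C.
Step 2:
                  B         J         D         C
  Initial   0.06373     1.777  0.002636   0.03053
  Change  -4.8176e-04 -7.2264e-04 4.8176e-04 2.4088e-04
  Equil     0.06325     1.777  0.003118   0.03077
  solve Keq expr → x = 2.4088e-04; check Q = 1.3330e-05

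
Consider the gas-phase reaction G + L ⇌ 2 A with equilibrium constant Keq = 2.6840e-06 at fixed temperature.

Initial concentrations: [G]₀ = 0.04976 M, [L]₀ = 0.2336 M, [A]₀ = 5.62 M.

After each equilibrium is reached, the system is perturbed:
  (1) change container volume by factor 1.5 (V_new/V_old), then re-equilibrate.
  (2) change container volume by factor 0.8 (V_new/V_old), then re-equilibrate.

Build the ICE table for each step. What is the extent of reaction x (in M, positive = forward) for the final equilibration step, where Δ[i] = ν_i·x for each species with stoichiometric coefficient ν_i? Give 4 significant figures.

x = 0 M

Q₀ = 2717 vs Keq = 2.6840e-06 ⇒ Q>K, reverse
Step 1:
                   G          L          A
  Initial    0.04976     0.2336       5.62
  Change       2.808      2.808     -5.615
  Equil        2.857      3.041   0.004829
  solve Keq expr → x = -2.808; check Q = 2.6840e-06
Then change container volume by factor 1.5 (V_new/V_old).
Step 2:
                   G          L          A
  Initial      1.905      2.027    0.00322
  Change           0          0          0
  Equil        1.905      2.027    0.00322
  solve Keq expr → x = 0; check Q = 2.6840e-06
Then change container volume by factor 0.8 (V_new/V_old).
Step 3:
                   G          L          A
  Initial      2.381      2.534   0.004025
  Change           0          0          0
  Equil        2.381      2.534   0.004025
  solve Keq expr → x = 0; check Q = 2.6840e-06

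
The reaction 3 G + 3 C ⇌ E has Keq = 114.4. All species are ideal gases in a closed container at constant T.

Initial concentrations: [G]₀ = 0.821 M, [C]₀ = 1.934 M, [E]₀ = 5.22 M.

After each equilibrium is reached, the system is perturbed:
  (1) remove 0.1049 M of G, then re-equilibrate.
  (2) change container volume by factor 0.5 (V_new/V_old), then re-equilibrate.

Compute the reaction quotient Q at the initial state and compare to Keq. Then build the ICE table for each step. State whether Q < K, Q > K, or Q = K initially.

Q₀ = 1.304 vs Keq = 114.4 ⇒ Q<K, forward
Step 1:
                  G         C         E
  I           0.821     1.934      5.22
  C         -0.5582   -0.5582    0.1861
  E          0.2628     1.376     5.406
  solve Keq expr → x = 0.1861; check Q = 114.4
Then remove 0.1049 M of G.
Step 2:
                  G         C         E
  I          0.1579     1.376     5.406
  C         0.08856   0.08856  -0.02952
  E          0.2464     1.464     5.377
  solve Keq expr → x = -0.02952; check Q = 114.4
Then change container volume by factor 0.5 (V_new/V_old).
Step 3:
                  G         C         E
  I          0.4929     2.929     10.75
  C         -0.3181   -0.3181     0.106
  E          0.1747     2.611     10.86
  solve Keq expr → x = 0.106; check Q = 114.4

Q₀ = 1.304; Q < K (proceeds forward)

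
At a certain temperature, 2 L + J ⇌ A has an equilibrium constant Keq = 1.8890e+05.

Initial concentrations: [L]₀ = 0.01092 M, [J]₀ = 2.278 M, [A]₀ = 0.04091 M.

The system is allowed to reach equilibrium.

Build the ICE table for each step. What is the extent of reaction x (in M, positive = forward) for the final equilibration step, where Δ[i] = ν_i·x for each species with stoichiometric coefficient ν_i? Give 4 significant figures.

x = 0.005296 M

Q₀ = 150.6 vs Keq = 1.8890e+05 ⇒ Q<K, forward
Step 1:
                   L          J          A
  init       0.01092      2.278    0.04091
  Δ         -0.01059  -0.005296   0.005296
  eq      3.2807e-04      2.273    0.04621
  solve Keq expr → x = 0.005296; check Q = 1.8890e+05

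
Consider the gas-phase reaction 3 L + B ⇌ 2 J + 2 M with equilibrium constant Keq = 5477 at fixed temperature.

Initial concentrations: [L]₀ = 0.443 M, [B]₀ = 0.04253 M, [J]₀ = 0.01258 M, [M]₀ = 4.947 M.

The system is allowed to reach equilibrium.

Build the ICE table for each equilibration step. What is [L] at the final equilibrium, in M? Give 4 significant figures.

Q₀ = 1.047 vs Keq = 5477 ⇒ Q<K, forward
Step 1:
                   L          B          J          M
  I            0.443    0.04253    0.01258      4.947
  C          -0.1237   -0.04125    0.08249    0.08249
  E           0.3193   0.001283    0.09507      5.029
  solve Keq expr → x = 0.04125; check Q = 5477

[L]_eq = 0.3193 M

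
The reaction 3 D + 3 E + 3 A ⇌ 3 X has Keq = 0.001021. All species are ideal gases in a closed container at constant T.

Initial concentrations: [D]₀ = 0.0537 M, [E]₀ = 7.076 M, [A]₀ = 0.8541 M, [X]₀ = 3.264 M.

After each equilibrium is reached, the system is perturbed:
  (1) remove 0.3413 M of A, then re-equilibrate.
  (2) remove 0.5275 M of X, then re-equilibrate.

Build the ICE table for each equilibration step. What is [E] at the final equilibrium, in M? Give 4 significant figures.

Q₀ = 1017 vs Keq = 0.001021 ⇒ Q>K, reverse
Step 1:
                   D          E          A          X
  Initial     0.0537      7.076     0.8541      3.264
  Change       1.179      1.179      1.179     -1.179
  Equil        1.233      8.255      2.034      2.085
  solve Keq expr → x = -0.3931; check Q = 0.001021
Then remove 0.3413 M of A.
Step 2:
                   D          E          A          X
  Initial      1.233      8.255      1.692      2.085
  Change     0.09335    0.09335    0.09335   -0.09335
  Equil        1.326      8.349      1.786      1.991
  solve Keq expr → x = -0.03112; check Q = 0.001021
Then remove 0.5275 M of X.
Step 3:
                   D          E          A          X
  Initial      1.326      8.349      1.786      1.464
  Change     -0.1429    -0.1429    -0.1429     0.1429
  Equil        1.184      8.206      1.643      1.607
  solve Keq expr → x = 0.04763; check Q = 0.001021

[E]_eq = 8.206 M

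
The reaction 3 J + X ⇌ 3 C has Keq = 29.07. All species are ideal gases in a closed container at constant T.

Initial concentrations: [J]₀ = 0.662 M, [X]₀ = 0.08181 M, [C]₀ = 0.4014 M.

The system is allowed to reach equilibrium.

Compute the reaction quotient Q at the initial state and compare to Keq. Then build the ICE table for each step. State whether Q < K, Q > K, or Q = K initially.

Q₀ = 2.725 vs Keq = 29.07 ⇒ Q<K, forward
Step 1:
                   J          X          C
  init         0.662    0.08181     0.4014
  Δ          -0.1357   -0.04524     0.1357
  eq          0.5263    0.03657     0.5371
  solve Keq expr → x = 0.04524; check Q = 29.07

Q₀ = 2.725; Q < K (proceeds forward)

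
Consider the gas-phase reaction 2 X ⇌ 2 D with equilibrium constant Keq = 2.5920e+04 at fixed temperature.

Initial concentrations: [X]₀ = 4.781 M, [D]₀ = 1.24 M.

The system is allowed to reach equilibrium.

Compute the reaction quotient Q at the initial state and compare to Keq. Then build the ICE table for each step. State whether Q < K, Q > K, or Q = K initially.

Q₀ = 0.06727 vs Keq = 2.5920e+04 ⇒ Q<K, forward
Step 1:
                  X         D
  init        4.781      1.24
  Δ          -4.744     4.744
  eq        0.03717     5.984
  solve Keq expr → x = 2.372; check Q = 2.5920e+04

Q₀ = 0.06727; Q < K (proceeds forward)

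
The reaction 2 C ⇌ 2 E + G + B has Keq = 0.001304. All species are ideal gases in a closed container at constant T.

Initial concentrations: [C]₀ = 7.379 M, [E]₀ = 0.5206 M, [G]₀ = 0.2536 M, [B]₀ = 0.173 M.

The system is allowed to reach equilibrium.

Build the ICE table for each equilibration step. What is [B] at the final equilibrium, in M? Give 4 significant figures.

Q₀ = 2.1838e-04 vs Keq = 0.001304 ⇒ Q<K, forward
Step 1:
                  C         E         G         B
  init        7.379    0.5206    0.2536     0.173
  Δ         -0.2482    0.2482    0.1241    0.1241
  eq          7.131    0.7688    0.3777    0.2971
  solve Keq expr → x = 0.1241; check Q = 0.001304

[B]_eq = 0.2971 M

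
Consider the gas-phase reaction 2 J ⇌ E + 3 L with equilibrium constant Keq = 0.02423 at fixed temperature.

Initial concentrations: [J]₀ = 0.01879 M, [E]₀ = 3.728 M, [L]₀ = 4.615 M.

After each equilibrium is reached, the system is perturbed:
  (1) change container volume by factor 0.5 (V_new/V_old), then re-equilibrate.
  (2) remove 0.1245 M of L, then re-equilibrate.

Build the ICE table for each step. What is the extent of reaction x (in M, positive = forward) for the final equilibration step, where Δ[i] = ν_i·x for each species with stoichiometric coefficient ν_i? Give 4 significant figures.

x = 0.03927 M

Q₀ = 1.0379e+06 vs Keq = 0.02423 ⇒ Q>K, reverse
Step 1:
                  J         E         L
  I         0.01879     3.728     4.615
  C           2.787    -1.394    -4.181
  E           2.806     2.334     0.434
  solve Keq expr → x = -1.394; check Q = 0.02423
Then change container volume by factor 0.5 (V_new/V_old).
Step 2:
                  J         E         L
  I           5.612     4.669     0.868
  C          0.2027   -0.1013    -0.304
  E           5.815     4.567     0.564
  solve Keq expr → x = -0.1013; check Q = 0.02423
Then remove 0.1245 M of L.
Step 3:
                  J         E         L
  I           5.815     4.567    0.4395
  C        -0.07854   0.03927    0.1178
  E           5.736     4.607    0.5573
  solve Keq expr → x = 0.03927; check Q = 0.02423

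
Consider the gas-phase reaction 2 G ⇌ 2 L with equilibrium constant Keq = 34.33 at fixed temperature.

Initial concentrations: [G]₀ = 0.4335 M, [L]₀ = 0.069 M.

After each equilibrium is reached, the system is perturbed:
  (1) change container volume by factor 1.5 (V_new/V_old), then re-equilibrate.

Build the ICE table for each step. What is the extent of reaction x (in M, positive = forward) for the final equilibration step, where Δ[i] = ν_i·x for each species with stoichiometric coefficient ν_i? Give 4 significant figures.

x = 0 M

Q₀ = 0.02533 vs Keq = 34.33 ⇒ Q<K, forward
Step 1:
                  G         L
  I          0.4335     0.069
  C         -0.3602    0.3602
  E         0.07326    0.4292
  solve Keq expr → x = 0.1801; check Q = 34.33
Then change container volume by factor 1.5 (V_new/V_old).
Step 2:
                  G         L
  I         0.04884    0.2862
  C               0         0
  E         0.04884    0.2862
  solve Keq expr → x = 0; check Q = 34.33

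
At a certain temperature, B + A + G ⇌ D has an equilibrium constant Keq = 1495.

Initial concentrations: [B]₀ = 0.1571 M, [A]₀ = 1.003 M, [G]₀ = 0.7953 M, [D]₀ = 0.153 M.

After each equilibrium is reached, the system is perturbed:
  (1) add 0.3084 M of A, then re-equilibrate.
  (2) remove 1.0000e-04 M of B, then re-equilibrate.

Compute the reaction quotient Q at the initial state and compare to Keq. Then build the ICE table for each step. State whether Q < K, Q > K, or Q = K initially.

Q₀ = 1.221; Q < K (proceeds forward)

Q₀ = 1.221 vs Keq = 1495 ⇒ Q<K, forward
Step 1:
                  B         A         G         D
  init       0.1571     1.003    0.7953     0.153
  Δ         -0.1567   -0.1567   -0.1567    0.1567
  eq      3.8335e-04    0.8463    0.6386    0.3097
  solve Keq expr → x = 0.1567; check Q = 1495
Then add 0.3084 M of A.
Step 2:
                  B         A         G         D
  init    3.8335e-04     1.155    0.6386    0.3097
  Δ       -1.0222e-04 -1.0222e-04 -1.0222e-04 1.0222e-04
  eq      2.8112e-04     1.155    0.6385    0.3098
  solve Keq expr → x = 1.0222e-04; check Q = 1495
Then remove 1.0000e-04 M of B.
Step 3:
                  B         A         G         D
  init    1.8112e-04     1.155    0.6385    0.3098
  Δ       9.9841e-05 9.9841e-05 9.9841e-05 -9.9841e-05
  eq      2.8096e-04     1.155    0.6386    0.3097
  solve Keq expr → x = -9.9841e-05; check Q = 1495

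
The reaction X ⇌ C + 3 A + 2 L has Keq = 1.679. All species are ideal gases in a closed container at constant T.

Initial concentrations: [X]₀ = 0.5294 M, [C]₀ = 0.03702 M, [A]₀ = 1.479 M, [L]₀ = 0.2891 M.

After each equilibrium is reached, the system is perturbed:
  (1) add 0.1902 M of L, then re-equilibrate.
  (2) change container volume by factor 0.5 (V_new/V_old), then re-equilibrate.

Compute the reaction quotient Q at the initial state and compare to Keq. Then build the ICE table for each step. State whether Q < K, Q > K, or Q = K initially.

Q₀ = 0.01891 vs Keq = 1.679 ⇒ Q<K, forward
Step 1:
                   X          C          A          L
  init        0.5294    0.03702      1.479     0.2891
  Δ          -0.1664     0.1664     0.4993     0.3329
  eq           0.363     0.2035      1.978      0.622
  solve Keq expr → x = 0.1664; check Q = 1.679
Then add 0.1902 M of L.
Step 2:
                   X          C          A          L
  init         0.363     0.2035      1.978     0.8122
  Δ          0.03008   -0.03008   -0.09025   -0.06016
  eq           0.393     0.1734      1.888      0.752
  solve Keq expr → x = -0.03008; check Q = 1.679
Then change container volume by factor 0.5 (V_new/V_old).
Step 3:
                   X          C          A          L
  init        0.7861     0.3468      3.776      1.504
  Δ           0.2723    -0.2723    -0.8168    -0.5445
  eq           1.058    0.07448      2.959     0.9595
  solve Keq expr → x = -0.2723; check Q = 1.679

Q₀ = 0.01891; Q < K (proceeds forward)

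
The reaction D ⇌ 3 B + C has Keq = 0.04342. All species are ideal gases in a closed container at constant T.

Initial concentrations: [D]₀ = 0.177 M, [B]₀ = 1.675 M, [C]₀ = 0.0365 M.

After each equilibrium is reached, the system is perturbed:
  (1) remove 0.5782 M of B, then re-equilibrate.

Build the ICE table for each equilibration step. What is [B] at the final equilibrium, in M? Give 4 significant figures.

[B]_eq = 1.013 M

Q₀ = 0.9691 vs Keq = 0.04342 ⇒ Q>K, reverse
Step 1:
                   D          B          C
  I            0.177      1.675     0.0365
  C          0.03414    -0.1024   -0.03414
  E           0.2111      1.573   0.002357
  solve Keq expr → x = -0.03414; check Q = 0.04342
Then remove 0.5782 M of B.
Step 2:
                   D          B          C
  I           0.2111     0.9944   0.002357
  C        -0.006203    0.01861   0.006203
  E           0.2049      1.013   0.008561
  solve Keq expr → x = 0.006203; check Q = 0.04342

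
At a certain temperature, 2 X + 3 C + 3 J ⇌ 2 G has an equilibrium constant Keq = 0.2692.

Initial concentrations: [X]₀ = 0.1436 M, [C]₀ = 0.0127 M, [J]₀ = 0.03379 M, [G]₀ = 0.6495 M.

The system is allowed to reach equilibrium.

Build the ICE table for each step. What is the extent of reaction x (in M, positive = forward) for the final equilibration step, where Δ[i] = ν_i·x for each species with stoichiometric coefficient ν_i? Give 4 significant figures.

x = -0.2489 M

Q₀ = 2.5887e+11 vs Keq = 0.2692 ⇒ Q>K, reverse
Step 1:
                    X           C           J           G
  Initial      0.1436      0.0127     0.03379      0.6495
  Change       0.4977      0.7466      0.7466     -0.4977
  Equil        0.6413      0.7593      0.7804      0.1518
  solve Keq expr → x = -0.2489; check Q = 0.2692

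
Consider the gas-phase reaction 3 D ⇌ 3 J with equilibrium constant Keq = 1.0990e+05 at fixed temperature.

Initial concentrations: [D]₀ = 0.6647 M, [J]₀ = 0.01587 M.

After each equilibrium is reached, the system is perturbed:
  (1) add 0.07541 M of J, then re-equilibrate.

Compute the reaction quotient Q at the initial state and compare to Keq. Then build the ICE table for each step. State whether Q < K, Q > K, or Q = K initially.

Q₀ = 1.3610e-05 vs Keq = 1.0990e+05 ⇒ Q<K, forward
Step 1:
                    D           J
  I            0.6647     0.01587
  C           -0.6508      0.6508
  E           0.01392      0.6667
  solve Keq expr → x = 0.2169; check Q = 1.0990e+05
Then add 0.07541 M of J.
Step 2:
                    D           J
  I           0.01392      0.7421
  C          0.001542   -0.001542
  E           0.01546      0.7405
  solve Keq expr → x = -5.1405e-04; check Q = 1.0990e+05

Q₀ = 1.3610e-05; Q < K (proceeds forward)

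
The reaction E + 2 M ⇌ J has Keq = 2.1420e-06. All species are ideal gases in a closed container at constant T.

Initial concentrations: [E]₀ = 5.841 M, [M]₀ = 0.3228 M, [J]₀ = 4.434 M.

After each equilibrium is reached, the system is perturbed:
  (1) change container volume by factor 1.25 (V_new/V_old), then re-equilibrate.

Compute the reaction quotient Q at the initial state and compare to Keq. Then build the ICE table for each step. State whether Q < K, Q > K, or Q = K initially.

Q₀ = 7.285 vs Keq = 2.1420e-06 ⇒ Q>K, reverse
Step 1:
                  E         M         J
  init        5.841    0.3228     4.434
  Δ           4.432     8.864    -4.432
  eq          10.27     9.187  0.001857
  solve Keq expr → x = -4.432; check Q = 2.1420e-06
Then change container volume by factor 1.25 (V_new/V_old).
Step 2:
                  E         M         J
  init        8.219      7.35  0.001486
  Δ       5.3456e-04  0.001069 -5.3456e-04
  eq          8.219     7.351 9.5127e-04
  solve Keq expr → x = -5.3456e-04; check Q = 2.1420e-06

Q₀ = 7.285; Q > K (proceeds reverse)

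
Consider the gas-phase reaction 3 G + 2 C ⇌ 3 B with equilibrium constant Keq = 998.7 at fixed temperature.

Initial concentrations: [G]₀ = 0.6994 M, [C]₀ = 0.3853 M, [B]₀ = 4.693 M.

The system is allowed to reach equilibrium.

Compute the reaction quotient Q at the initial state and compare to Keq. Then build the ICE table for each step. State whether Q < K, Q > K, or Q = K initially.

Q₀ = 2035 vs Keq = 998.7 ⇒ Q>K, reverse
Step 1:
                  G         C         B
  Initial    0.6994    0.3853     4.693
  Change    0.09015    0.0601  -0.09015
  Equil      0.7896    0.4454     4.603
  solve Keq expr → x = -0.03005; check Q = 998.7

Q₀ = 2035; Q > K (proceeds reverse)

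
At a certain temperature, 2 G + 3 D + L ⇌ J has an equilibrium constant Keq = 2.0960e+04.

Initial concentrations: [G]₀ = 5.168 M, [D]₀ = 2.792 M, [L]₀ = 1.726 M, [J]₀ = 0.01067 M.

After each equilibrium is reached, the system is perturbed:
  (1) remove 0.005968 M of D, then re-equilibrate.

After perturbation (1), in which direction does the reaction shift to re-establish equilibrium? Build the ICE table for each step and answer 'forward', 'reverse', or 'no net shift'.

Direction: reverse

Q₀ = 1.0635e-05 vs Keq = 2.0960e+04 ⇒ Q<K, forward
Step 1:
                   G          D          L          J
  Initial      5.168      2.792      1.726    0.01067
  Change       -1.85     -2.775    -0.9249     0.9249
  Equil        3.318    0.01717     0.8011     0.9356
  solve Keq expr → x = 0.9249; check Q = 2.0960e+04
Then remove 0.005968 M of D.
Step 2:
                   G          D          L          J
  Initial      3.318     0.0112     0.8011     0.9356
  Change    0.003952   0.005928   0.001976  -0.001976
  Equil        3.322    0.01713      0.803     0.9336
  solve Keq expr → x = -0.001976; check Q = 2.0960e+04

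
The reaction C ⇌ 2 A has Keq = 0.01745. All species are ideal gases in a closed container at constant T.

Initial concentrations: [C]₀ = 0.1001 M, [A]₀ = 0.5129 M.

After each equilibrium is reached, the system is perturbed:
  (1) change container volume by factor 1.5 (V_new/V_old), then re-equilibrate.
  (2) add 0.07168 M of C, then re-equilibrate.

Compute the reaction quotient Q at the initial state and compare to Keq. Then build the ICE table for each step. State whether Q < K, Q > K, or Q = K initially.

Q₀ = 2.628 vs Keq = 0.01745 ⇒ Q>K, reverse
Step 1:
                   C          A
  init        0.1001     0.5129
  Δ           0.2191    -0.4383
  eq          0.3192    0.07464
  solve Keq expr → x = -0.2191; check Q = 0.01745
Then change container volume by factor 1.5 (V_new/V_old).
Step 2:
                   C          A
  init        0.2128    0.04976
  Δ        -0.005216    0.01043
  eq          0.2076    0.06019
  solve Keq expr → x = 0.005216; check Q = 0.01745
Then add 0.07168 M of C.
Step 3:
                   C          A
  init        0.2793    0.06019
  Δ        -0.004527   0.009054
  eq          0.2748    0.06924
  solve Keq expr → x = 0.004527; check Q = 0.01745

Q₀ = 2.628; Q > K (proceeds reverse)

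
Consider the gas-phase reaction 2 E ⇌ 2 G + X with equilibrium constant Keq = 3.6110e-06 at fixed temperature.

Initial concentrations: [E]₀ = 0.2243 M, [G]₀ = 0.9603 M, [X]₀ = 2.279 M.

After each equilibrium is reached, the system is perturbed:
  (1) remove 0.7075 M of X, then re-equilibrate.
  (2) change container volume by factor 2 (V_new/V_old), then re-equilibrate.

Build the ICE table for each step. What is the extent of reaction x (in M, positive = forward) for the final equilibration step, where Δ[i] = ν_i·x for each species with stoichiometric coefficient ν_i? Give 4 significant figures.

x = 2.2190e-04 M

Q₀ = 41.77 vs Keq = 3.6110e-06 ⇒ Q>K, reverse
Step 1:
                  E         G         X
  Initial    0.2243    0.9603     2.279
  Change     0.9586   -0.9586   -0.4793
  Equil       1.183  0.001676       1.8
  solve Keq expr → x = -0.4793; check Q = 3.6110e-06
Then remove 0.7075 M of X.
Step 2:
                  E         G         X
  Initial     1.183  0.001676     1.092
  Change  -4.7421e-04 4.7421e-04 2.3710e-04
  Equil       1.182   0.00215     1.092
  solve Keq expr → x = 2.3710e-04; check Q = 3.6110e-06
Then change container volume by factor 2 (V_new/V_old).
Step 3:
                  E         G         X
  Initial    0.5912  0.001075    0.5462
  Change  -4.4379e-04 4.4379e-04 2.2190e-04
  Equil      0.5908  0.001519    0.5464
  solve Keq expr → x = 2.2190e-04; check Q = 3.6110e-06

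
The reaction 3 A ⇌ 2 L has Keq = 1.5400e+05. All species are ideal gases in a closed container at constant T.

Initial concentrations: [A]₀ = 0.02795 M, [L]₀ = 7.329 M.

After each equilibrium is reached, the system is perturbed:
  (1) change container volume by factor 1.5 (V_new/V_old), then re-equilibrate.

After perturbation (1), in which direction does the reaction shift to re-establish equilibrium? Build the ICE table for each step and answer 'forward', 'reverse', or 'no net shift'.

Direction: reverse

Q₀ = 2.4601e+06 vs Keq = 1.5400e+05 ⇒ Q>K, reverse
Step 1:
                  A         L
  I         0.02795     7.329
  C         0.04226  -0.02817
  E         0.07021     7.301
  solve Keq expr → x = -0.01409; check Q = 1.5400e+05
Then change container volume by factor 1.5 (V_new/V_old).
Step 2:
                  A         L
  I         0.04681     4.867
  C        0.006741 -0.004494
  E         0.05355     4.863
  solve Keq expr → x = -0.002247; check Q = 1.5400e+05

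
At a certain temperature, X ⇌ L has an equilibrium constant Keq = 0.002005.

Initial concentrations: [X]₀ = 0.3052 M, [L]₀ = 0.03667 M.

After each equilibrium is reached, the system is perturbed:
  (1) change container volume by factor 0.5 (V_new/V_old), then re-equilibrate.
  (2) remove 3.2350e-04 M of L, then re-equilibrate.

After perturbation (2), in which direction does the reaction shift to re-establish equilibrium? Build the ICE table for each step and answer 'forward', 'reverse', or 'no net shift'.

Q₀ = 0.1202 vs Keq = 0.002005 ⇒ Q>K, reverse
Step 1:
                    X           L
  Initial      0.3052     0.03667
  Change      0.03599    -0.03599
  Equil        0.3412  6.8408e-04
  solve Keq expr → x = -0.03599; check Q = 0.002005
Then change container volume by factor 0.5 (V_new/V_old).
Step 2:
                    X           L
  Initial      0.6824    0.001368
  Change            0           0
  Equil        0.6824    0.001368
  solve Keq expr → x = 0; check Q = 0.002005
Then remove 3.2350e-04 M of L.
Step 3:
                    X           L
  Initial      0.6824    0.001045
  Change  -3.2285e-04  3.2285e-04
  Equil         0.682    0.001368
  solve Keq expr → x = 3.2285e-04; check Q = 0.002005

Direction: forward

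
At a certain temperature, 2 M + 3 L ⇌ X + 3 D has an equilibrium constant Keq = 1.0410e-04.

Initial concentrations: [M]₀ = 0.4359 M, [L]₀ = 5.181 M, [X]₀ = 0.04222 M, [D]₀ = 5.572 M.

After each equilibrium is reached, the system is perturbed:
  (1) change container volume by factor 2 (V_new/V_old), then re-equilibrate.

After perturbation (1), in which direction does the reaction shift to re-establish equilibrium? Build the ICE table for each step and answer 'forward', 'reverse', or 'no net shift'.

Direction: reverse

Q₀ = 0.2764 vs Keq = 1.0410e-04 ⇒ Q>K, reverse
Step 1:
                   M          L          X          D
  I           0.4359      5.181    0.04222      5.572
  C          0.08439     0.1266   -0.04219    -0.1266
  E           0.5203      5.308 2.6094e-05      5.445
  solve Keq expr → x = -0.04219; check Q = 1.0410e-04
Then change container volume by factor 2 (V_new/V_old).
Step 2:
                   M          L          X          D
  I           0.2601      2.654 1.3047e-05      2.723
  C       1.3045e-05 1.9567e-05 -6.5225e-06 -1.9567e-05
  E           0.2602      2.654 6.5243e-06      2.723
  solve Keq expr → x = -6.5225e-06; check Q = 1.0410e-04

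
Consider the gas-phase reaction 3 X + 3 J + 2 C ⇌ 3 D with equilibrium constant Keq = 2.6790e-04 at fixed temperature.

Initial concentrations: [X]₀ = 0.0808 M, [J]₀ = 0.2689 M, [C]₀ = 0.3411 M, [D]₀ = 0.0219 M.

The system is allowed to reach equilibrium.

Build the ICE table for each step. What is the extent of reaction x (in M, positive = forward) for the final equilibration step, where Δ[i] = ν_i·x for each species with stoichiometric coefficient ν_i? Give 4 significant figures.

Q₀ = 8.802 vs Keq = 2.6790e-04 ⇒ Q>K, reverse
Step 1:
                    X           J           C           D
  I            0.0808      0.2689      0.3411      0.0219
  C           0.02095     0.02095     0.01396    -0.02095
  E            0.1017      0.2898      0.3551  9.5327e-04
  solve Keq expr → x = -0.006982; check Q = 2.6790e-04

x = -0.006982 M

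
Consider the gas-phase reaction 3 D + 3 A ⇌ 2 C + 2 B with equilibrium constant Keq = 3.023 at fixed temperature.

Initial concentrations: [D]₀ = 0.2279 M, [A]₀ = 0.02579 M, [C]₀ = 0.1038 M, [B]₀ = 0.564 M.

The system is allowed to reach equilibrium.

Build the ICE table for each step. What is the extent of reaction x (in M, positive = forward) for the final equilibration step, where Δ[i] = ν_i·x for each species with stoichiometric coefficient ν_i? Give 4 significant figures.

x = -0.0355 M

Q₀ = 1.6880e+04 vs Keq = 3.023 ⇒ Q>K, reverse
Step 1:
                   D          A          C          B
  init        0.2279    0.02579     0.1038      0.564
  Δ           0.1065     0.1065   -0.07099   -0.07099
  eq          0.3344     0.1323    0.03281      0.493
  solve Keq expr → x = -0.0355; check Q = 3.023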